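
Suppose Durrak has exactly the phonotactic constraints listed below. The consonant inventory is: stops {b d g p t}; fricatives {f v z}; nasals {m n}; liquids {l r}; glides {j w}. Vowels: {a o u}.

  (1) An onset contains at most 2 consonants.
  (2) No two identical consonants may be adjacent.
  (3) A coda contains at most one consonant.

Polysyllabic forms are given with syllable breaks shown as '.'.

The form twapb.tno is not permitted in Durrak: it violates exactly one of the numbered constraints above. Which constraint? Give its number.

3

twapb.tno: syllable 1 coda /pb/ has 2 consonants (> 1).
This is a violation of constraint 3: "A coda contains at most one consonant."
The remaining constraints (1, 2) are satisfied.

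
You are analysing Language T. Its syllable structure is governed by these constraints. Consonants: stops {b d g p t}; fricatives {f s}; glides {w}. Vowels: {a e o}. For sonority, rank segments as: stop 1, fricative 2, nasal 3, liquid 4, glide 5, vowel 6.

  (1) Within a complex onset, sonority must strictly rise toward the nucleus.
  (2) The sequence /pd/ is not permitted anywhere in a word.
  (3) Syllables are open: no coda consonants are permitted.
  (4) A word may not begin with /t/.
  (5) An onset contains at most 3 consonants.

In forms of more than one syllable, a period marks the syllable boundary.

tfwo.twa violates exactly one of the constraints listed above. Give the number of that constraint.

tfwo.twa: word begins with /t/.
This is a violation of constraint 4: "A word may not begin with /t/."
The remaining constraints (1, 2, 3, 5) are satisfied.

4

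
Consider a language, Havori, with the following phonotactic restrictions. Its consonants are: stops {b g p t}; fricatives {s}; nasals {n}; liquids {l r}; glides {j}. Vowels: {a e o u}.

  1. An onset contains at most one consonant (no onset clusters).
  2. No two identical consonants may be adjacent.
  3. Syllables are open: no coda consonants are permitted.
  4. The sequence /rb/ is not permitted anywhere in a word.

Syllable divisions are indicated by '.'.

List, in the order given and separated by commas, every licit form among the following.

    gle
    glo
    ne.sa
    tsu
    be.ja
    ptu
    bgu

gle — violates constraint 1: syllable 1 onset /gl/ has 2 consonants (> 1) → illicit
glo — violates constraint 1: syllable 1 onset /gl/ has 2 consonants (> 1) → illicit
ne.sa — σ1 onset /n/, coda /∅/ ok; σ2 onset /s/, coda /∅/ ok → licit
tsu — violates constraint 1: syllable 1 onset /ts/ has 2 consonants (> 1) → illicit
be.ja — σ1 onset /b/, coda /∅/ ok; σ2 onset /j/, coda /∅/ ok → licit
ptu — violates constraint 1: syllable 1 onset /pt/ has 2 consonants (> 1) → illicit
bgu — violates constraint 1: syllable 1 onset /bg/ has 2 consonants (> 1) → illicit

ne.sa, be.ja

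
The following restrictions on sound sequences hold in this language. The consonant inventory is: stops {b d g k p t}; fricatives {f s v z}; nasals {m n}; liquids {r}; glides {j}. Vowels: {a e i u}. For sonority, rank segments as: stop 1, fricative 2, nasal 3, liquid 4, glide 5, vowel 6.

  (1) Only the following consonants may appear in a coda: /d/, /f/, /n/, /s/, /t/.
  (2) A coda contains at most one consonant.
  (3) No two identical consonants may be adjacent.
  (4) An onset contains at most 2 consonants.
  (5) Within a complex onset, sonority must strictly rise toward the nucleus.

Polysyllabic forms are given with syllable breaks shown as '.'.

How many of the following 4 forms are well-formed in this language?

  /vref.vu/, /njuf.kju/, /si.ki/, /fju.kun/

4

/vref.vu/ — σ1 onset /vr/ (2→4 rises), coda /f/ ok; σ2 onset /v/, coda /∅/ ok → well-formed
/njuf.kju/ — σ1 onset /nj/ (3→5 rises), coda /f/ ok; σ2 onset /kj/ (1→5 rises), coda /∅/ ok → well-formed
/si.ki/ — σ1 onset /s/, coda /∅/ ok; σ2 onset /k/, coda /∅/ ok → well-formed
/fju.kun/ — σ1 onset /fj/ (2→5 rises), coda /∅/ ok; σ2 onset /k/, coda /n/ ok → well-formed
Well-formed: /vref.vu/, /njuf.kju/, /si.ki/, /fju.kun/ → 4.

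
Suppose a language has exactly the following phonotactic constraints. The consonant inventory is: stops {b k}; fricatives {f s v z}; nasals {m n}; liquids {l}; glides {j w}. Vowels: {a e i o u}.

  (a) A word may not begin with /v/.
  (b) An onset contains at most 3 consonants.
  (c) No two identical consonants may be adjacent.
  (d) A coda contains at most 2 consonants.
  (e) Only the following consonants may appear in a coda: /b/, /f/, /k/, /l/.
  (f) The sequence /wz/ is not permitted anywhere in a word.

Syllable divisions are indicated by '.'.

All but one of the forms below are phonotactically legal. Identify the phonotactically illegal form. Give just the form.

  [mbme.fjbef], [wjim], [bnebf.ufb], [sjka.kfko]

[wjim]

[mbme.fjbef] — σ1 onset /mbm/ (3C), coda /∅/ ok; σ2 onset /fjb/ (3C), coda /f/ ok → phonotactically legal
[wjim] — violates constraint (e): syllable 1 coda contains /m/, which is not a licensed coda consonant → phonotactically illegal
[bnebf.ufb] — σ1 onset /bn/ (2C), coda /bf/ (2C) ok; σ2 onset /∅/, coda /fb/ (2C) ok → phonotactically legal
[sjka.kfko] — σ1 onset /sjk/ (3C), coda /∅/ ok; σ2 onset /kfk/ (3C), coda /∅/ ok → phonotactically legal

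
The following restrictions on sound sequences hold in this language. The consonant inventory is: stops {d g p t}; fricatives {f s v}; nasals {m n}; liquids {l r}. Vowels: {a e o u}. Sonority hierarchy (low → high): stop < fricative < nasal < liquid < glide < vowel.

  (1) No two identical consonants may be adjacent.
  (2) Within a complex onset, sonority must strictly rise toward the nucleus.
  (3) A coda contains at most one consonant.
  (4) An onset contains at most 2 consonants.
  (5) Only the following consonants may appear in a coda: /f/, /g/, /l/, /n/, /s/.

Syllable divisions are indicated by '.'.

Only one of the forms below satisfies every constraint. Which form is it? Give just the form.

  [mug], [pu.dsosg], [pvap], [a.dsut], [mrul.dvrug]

[mug] — σ1 onset /m/, coda /g/ ok → licit
[pu.dsosg] — violates constraint 3: syllable 2 coda /sg/ has 2 consonants (> 1) → illicit
[pvap] — violates constraint 5: syllable 1 coda contains /p/, which is not a licensed coda consonant → illicit
[a.dsut] — violates constraint 5: syllable 2 coda contains /t/, which is not a licensed coda consonant → illicit
[mrul.dvrug] — violates constraint 4: syllable 2 onset /dvr/ has 3 consonants (> 2) → illicit

[mug]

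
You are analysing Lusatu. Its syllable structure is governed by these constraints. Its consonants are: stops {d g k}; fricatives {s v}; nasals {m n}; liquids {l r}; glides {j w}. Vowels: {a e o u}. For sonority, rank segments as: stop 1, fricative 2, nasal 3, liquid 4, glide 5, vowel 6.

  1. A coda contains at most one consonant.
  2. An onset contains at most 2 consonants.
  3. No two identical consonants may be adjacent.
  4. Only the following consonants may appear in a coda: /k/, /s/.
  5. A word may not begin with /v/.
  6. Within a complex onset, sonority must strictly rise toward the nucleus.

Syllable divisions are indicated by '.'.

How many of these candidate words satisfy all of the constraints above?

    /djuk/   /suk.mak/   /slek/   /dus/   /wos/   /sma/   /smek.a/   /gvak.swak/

/djuk/ — σ1 onset /dj/ (1→5 rises), coda /k/ ok → permitted
/suk.mak/ — σ1 onset /s/, coda /k/ ok; σ2 onset /m/, coda /k/ ok → permitted
/slek/ — σ1 onset /sl/ (2→4 rises), coda /k/ ok → permitted
/dus/ — σ1 onset /d/, coda /s/ ok → permitted
/wos/ — σ1 onset /w/, coda /s/ ok → permitted
/sma/ — σ1 onset /sm/ (2→3 rises), coda /∅/ ok → permitted
/smek.a/ — σ1 onset /sm/ (2→3 rises), coda /k/ ok; σ2 onset /∅/, coda /∅/ ok → permitted
/gvak.swak/ — σ1 onset /gv/ (1→2 rises), coda /k/ ok; σ2 onset /sw/ (2→5 rises), coda /k/ ok → permitted
Permitted: /djuk/, /suk.mak/, /slek/, /dus/, /wos/, /sma/, /smek.a/, /gvak.swak/ → 8.

8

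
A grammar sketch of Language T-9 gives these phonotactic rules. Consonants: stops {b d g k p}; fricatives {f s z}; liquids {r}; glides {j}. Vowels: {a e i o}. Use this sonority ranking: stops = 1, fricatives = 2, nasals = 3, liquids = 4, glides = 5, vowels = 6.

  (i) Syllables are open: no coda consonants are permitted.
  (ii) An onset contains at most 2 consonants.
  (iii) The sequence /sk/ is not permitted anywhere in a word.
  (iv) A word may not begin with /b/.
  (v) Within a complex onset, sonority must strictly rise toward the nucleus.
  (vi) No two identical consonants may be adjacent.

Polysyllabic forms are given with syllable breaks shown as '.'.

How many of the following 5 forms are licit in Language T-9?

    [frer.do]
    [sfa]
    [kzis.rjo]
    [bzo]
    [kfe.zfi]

0

[frer.do] — violates constraint (i): syllable 1 coda /r/ has 1 consonant (> 0) → illicit
[sfa] — violates constraint (v): syllable 1 onset /sf/: /s/ (fricative, 2) → /f/ (fricative, 2) does not rise → illicit
[kzis.rjo] — violates constraint (i): syllable 1 coda /s/ has 1 consonant (> 0) → illicit
[bzo] — violates constraint (iv): word begins with /b/ → illicit
[kfe.zfi] — violates constraint (v): syllable 2 onset /zf/: /z/ (fricative, 2) → /f/ (fricative, 2) does not rise → illicit
No form is licit → 0.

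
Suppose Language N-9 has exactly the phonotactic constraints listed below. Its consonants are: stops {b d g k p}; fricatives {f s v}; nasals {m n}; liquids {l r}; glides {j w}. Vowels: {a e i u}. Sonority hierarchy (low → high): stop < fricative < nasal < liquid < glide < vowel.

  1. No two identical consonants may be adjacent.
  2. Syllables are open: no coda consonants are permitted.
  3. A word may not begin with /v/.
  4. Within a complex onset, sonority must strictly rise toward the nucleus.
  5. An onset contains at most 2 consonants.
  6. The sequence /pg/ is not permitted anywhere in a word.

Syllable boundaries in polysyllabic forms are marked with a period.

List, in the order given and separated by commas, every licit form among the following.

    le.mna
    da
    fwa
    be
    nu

le.mna — violates constraint 4: syllable 2 onset /mn/: /m/ (nasal, 3) → /n/ (nasal, 3) does not rise → illicit
da — σ1 onset /d/, coda /∅/ ok → licit
fwa — σ1 onset /fw/ (2→5 rises), coda /∅/ ok → licit
be — σ1 onset /b/, coda /∅/ ok → licit
nu — σ1 onset /n/, coda /∅/ ok → licit

da, fwa, be, nu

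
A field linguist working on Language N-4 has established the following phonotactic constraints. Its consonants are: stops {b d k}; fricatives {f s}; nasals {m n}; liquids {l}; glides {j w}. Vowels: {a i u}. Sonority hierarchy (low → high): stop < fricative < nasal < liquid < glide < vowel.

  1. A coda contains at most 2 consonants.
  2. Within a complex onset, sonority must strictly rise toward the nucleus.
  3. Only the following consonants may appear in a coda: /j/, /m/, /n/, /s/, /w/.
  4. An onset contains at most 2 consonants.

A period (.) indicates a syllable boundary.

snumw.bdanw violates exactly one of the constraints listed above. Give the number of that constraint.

2

snumw.bdanw: syllable 2 onset /bd/: /b/ (stop, 1) → /d/ (stop, 1) does not rise.
This is a violation of constraint 2: "Within a complex onset, sonority must strictly rise toward the nucleus."
The remaining constraints (1, 3, 4) are satisfied.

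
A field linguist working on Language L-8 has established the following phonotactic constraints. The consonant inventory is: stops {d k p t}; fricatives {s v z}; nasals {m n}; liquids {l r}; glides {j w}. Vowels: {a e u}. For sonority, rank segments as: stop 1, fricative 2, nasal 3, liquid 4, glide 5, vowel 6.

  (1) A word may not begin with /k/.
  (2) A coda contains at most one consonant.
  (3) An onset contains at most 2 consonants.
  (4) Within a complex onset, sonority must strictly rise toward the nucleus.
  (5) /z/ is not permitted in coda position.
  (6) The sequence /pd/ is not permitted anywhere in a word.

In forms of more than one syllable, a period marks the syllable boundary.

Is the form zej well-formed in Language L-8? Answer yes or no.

zej — σ1 onset /z/, coda /j/ ok → well-formed

yes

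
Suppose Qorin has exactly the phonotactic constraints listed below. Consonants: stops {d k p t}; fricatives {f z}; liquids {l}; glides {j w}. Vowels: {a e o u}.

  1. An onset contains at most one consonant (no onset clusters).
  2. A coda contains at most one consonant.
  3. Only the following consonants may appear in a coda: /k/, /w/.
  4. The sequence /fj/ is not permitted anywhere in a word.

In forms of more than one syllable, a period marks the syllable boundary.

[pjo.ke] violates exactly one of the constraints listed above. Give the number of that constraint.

[pjo.ke]: syllable 1 onset /pj/ has 2 consonants (> 1).
This is a violation of constraint 1: "An onset contains at most one consonant (no onset clusters)."
The remaining constraints (2, 3, 4) are satisfied.

1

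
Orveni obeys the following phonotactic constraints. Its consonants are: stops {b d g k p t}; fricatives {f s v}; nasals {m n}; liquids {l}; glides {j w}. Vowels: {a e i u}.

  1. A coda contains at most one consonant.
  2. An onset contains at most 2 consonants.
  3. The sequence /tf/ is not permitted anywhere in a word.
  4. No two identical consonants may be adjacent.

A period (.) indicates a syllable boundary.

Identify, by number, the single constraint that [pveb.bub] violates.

[pveb.bub]: adjacent identical consonants /bb/.
This is a violation of constraint 4: "No two identical consonants may be adjacent."
The remaining constraints (1, 2, 3) are satisfied.

4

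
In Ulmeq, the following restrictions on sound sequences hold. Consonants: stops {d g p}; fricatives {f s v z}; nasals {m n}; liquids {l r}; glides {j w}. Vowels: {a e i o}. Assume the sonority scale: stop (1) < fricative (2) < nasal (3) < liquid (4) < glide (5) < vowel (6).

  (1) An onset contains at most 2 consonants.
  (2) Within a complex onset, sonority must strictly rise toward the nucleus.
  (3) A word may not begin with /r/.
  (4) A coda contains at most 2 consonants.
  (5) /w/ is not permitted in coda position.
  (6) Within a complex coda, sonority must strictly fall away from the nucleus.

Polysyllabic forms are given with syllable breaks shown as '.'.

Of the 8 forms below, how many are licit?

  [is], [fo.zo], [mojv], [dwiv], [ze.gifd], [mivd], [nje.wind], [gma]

8

[is] — σ1 onset /∅/, coda /s/ ok → licit
[fo.zo] — σ1 onset /f/, coda /∅/ ok; σ2 onset /z/, coda /∅/ ok → licit
[mojv] — σ1 onset /m/, coda /jv/ (5→2 falls) ok → licit
[dwiv] — σ1 onset /dw/ (1→5 rises), coda /v/ ok → licit
[ze.gifd] — σ1 onset /z/, coda /∅/ ok; σ2 onset /g/, coda /fd/ (2→1 falls) ok → licit
[mivd] — σ1 onset /m/, coda /vd/ (2→1 falls) ok → licit
[nje.wind] — σ1 onset /nj/ (3→5 rises), coda /∅/ ok; σ2 onset /w/, coda /nd/ (3→1 falls) ok → licit
[gma] — σ1 onset /gm/ (1→3 rises), coda /∅/ ok → licit
Licit: [is], [fo.zo], [mojv], [dwiv], [ze.gifd], [mivd], [nje.wind], [gma] → 8.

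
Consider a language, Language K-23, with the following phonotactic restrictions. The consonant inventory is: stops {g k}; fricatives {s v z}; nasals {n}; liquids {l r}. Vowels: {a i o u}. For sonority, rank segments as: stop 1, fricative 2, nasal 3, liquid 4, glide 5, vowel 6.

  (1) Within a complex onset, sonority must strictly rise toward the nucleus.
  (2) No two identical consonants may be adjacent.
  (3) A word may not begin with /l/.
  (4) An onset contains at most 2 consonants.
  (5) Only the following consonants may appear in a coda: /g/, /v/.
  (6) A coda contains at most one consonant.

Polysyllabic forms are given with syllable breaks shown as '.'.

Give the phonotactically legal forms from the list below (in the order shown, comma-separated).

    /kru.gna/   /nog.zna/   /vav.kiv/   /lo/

/kru.gna/, /nog.zna/, /vav.kiv/

/kru.gna/ — σ1 onset /kr/ (1→4 rises), coda /∅/ ok; σ2 onset /gn/ (1→3 rises), coda /∅/ ok → phonotactically legal
/nog.zna/ — σ1 onset /n/, coda /g/ ok; σ2 onset /zn/ (2→3 rises), coda /∅/ ok → phonotactically legal
/vav.kiv/ — σ1 onset /v/, coda /v/ ok; σ2 onset /k/, coda /v/ ok → phonotactically legal
/lo/ — violates constraint 3: word begins with /l/ → phonotactically illegal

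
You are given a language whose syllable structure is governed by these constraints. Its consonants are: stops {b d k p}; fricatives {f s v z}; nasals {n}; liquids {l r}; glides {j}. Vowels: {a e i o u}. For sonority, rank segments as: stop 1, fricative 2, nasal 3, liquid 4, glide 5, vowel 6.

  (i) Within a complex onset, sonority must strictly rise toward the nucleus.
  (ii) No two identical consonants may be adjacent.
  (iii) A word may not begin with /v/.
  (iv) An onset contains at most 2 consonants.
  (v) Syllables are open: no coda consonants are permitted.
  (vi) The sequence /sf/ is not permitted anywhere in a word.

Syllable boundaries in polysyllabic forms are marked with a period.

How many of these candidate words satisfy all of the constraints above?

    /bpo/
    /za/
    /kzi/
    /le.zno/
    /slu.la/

/bpo/ — violates constraint (i): syllable 1 onset /bp/: /b/ (stop, 1) → /p/ (stop, 1) does not rise → not permitted
/za/ — σ1 onset /z/, coda /∅/ ok → permitted
/kzi/ — σ1 onset /kz/ (1→2 rises), coda /∅/ ok → permitted
/le.zno/ — σ1 onset /l/, coda /∅/ ok; σ2 onset /zn/ (2→3 rises), coda /∅/ ok → permitted
/slu.la/ — σ1 onset /sl/ (2→4 rises), coda /∅/ ok; σ2 onset /l/, coda /∅/ ok → permitted
Permitted: /za/, /kzi/, /le.zno/, /slu.la/ → 4.

4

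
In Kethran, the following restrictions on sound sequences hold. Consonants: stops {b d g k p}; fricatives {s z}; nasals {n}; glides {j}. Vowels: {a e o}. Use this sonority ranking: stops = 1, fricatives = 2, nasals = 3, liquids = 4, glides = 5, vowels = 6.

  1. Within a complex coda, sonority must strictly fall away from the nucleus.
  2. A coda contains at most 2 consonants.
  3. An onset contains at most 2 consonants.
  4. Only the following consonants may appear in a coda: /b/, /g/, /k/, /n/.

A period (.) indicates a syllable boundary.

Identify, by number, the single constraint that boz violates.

boz: syllable 1 coda contains /z/, which is not a licensed coda consonant.
This is a violation of constraint 4: "Only the following consonants may appear in a coda: /b/, /g/, /k/, /n/."
The remaining constraints (1, 2, 3) are satisfied.

4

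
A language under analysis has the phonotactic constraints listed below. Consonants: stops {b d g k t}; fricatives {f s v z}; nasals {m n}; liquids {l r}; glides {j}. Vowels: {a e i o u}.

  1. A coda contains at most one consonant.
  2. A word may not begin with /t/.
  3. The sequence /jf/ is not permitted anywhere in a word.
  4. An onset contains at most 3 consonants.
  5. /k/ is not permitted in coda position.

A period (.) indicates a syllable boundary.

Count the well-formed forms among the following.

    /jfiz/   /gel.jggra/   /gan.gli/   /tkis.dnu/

/jfiz/ — violates constraint 3: contains banned sequence /jf/ → ill-formed
/gel.jggra/ — violates constraint 4: syllable 2 onset /jggr/ has 4 consonants (> 3) → ill-formed
/gan.gli/ — σ1 onset /g/, coda /n/ ok; σ2 onset /gl/ (2C), coda /∅/ ok → well-formed
/tkis.dnu/ — violates constraint 2: word begins with /t/ → ill-formed
Well-formed: /gan.gli/ → 1.

1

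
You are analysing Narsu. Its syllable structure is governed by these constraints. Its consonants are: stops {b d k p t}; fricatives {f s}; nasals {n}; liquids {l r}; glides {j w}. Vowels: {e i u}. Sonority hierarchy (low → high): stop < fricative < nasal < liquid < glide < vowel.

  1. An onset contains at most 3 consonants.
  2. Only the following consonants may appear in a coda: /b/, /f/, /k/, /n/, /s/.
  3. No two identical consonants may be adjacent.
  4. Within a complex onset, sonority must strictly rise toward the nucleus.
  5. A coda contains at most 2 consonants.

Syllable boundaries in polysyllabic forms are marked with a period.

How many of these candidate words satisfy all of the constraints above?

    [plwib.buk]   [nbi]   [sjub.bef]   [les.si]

[plwib.buk] — violates constraint 3: adjacent identical consonants /bb/ → illicit
[nbi] — violates constraint 4: syllable 1 onset /nb/: /n/ (nasal, 3) → /b/ (stop, 1) does not rise → illicit
[sjub.bef] — violates constraint 3: adjacent identical consonants /bb/ → illicit
[les.si] — violates constraint 3: adjacent identical consonants /ss/ → illicit
No form is licit → 0.

0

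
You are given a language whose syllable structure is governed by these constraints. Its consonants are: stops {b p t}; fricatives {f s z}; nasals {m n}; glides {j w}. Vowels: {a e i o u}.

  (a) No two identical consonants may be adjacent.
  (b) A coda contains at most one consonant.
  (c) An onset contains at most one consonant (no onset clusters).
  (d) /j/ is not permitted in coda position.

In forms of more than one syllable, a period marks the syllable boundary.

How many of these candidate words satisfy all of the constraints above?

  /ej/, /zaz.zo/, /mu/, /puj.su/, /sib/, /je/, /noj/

/ej/ — violates constraint (d): syllable 1 coda contains /j/ → illicit
/zaz.zo/ — violates constraint (a): adjacent identical consonants /zz/ → illicit
/mu/ — σ1 onset /m/, coda /∅/ ok → licit
/puj.su/ — violates constraint (d): syllable 1 coda contains /j/ → illicit
/sib/ — σ1 onset /s/, coda /b/ ok → licit
/je/ — σ1 onset /j/, coda /∅/ ok → licit
/noj/ — violates constraint (d): syllable 1 coda contains /j/ → illicit
Licit: /mu/, /sib/, /je/ → 3.

3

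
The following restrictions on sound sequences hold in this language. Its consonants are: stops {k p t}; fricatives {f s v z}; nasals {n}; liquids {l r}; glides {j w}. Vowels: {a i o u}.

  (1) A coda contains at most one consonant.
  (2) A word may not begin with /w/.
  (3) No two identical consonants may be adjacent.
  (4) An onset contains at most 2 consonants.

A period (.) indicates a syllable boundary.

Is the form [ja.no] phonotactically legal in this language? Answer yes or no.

[ja.no] — σ1 onset /j/, coda /∅/ ok; σ2 onset /n/, coda /∅/ ok → phonotactically legal

yes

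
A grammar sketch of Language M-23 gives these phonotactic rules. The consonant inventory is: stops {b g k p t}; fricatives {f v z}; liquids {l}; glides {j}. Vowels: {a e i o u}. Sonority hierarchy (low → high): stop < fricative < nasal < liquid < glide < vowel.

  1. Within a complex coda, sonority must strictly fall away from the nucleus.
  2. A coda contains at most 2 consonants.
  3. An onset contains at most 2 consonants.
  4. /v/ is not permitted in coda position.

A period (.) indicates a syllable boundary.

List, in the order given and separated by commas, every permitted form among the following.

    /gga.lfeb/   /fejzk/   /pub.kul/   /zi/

/gga.lfeb/ — σ1 onset /gg/ (2C), coda /∅/ ok; σ2 onset /lf/ (2C), coda /b/ ok → permitted
/fejzk/ — violates constraint 2: syllable 1 coda /jzk/ has 3 consonants (> 2) → not permitted
/pub.kul/ — σ1 onset /p/, coda /b/ ok; σ2 onset /k/, coda /l/ ok → permitted
/zi/ — σ1 onset /z/, coda /∅/ ok → permitted

/gga.lfeb/, /pub.kul/, /zi/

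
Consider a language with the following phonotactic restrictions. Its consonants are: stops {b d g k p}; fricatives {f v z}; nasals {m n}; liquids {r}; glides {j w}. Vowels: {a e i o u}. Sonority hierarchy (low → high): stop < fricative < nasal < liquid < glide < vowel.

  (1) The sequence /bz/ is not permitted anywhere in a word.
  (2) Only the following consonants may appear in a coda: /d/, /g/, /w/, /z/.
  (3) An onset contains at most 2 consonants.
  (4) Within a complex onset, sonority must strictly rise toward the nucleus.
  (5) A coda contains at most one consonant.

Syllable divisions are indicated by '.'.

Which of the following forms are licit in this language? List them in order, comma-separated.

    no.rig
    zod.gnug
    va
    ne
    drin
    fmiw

no.rig — σ1 onset /n/, coda /∅/ ok; σ2 onset /r/, coda /g/ ok → licit
zod.gnug — σ1 onset /z/, coda /d/ ok; σ2 onset /gn/ (1→3 rises), coda /g/ ok → licit
va — σ1 onset /v/, coda /∅/ ok → licit
ne — σ1 onset /n/, coda /∅/ ok → licit
drin — violates constraint 2: syllable 1 coda contains /n/, which is not a licensed coda consonant → illicit
fmiw — σ1 onset /fm/ (2→3 rises), coda /w/ ok → licit

no.rig, zod.gnug, va, ne, fmiw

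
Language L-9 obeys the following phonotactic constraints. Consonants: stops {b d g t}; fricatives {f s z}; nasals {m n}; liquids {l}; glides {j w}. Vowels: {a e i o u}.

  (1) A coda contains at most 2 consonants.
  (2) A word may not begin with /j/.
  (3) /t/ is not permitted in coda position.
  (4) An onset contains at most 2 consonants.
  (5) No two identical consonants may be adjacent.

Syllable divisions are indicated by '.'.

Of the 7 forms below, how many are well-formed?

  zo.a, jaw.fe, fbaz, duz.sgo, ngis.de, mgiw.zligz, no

zo.a — σ1 onset /z/, coda /∅/ ok; σ2 onset /∅/, coda /∅/ ok → well-formed
jaw.fe — violates constraint 2: word begins with /j/ → ill-formed
fbaz — σ1 onset /fb/ (2C), coda /z/ ok → well-formed
duz.sgo — σ1 onset /d/, coda /z/ ok; σ2 onset /sg/ (2C), coda /∅/ ok → well-formed
ngis.de — σ1 onset /ng/ (2C), coda /s/ ok; σ2 onset /d/, coda /∅/ ok → well-formed
mgiw.zligz — σ1 onset /mg/ (2C), coda /w/ ok; σ2 onset /zl/ (2C), coda /gz/ (2C) ok → well-formed
no — σ1 onset /n/, coda /∅/ ok → well-formed
Well-formed: zo.a, fbaz, duz.sgo, ngis.de, mgiw.zligz, no → 6.

6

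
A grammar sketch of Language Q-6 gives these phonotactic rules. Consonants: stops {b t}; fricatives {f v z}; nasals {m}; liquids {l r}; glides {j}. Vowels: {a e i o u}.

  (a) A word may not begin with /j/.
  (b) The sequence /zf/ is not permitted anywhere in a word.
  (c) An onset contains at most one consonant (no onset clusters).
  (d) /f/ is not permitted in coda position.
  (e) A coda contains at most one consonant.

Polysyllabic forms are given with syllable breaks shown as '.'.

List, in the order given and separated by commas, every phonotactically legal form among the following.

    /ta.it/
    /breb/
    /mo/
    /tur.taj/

/ta.it/ — σ1 onset /t/, coda /∅/ ok; σ2 onset /∅/, coda /t/ ok → phonotactically legal
/breb/ — violates constraint (c): syllable 1 onset /br/ has 2 consonants (> 1) → phonotactically illegal
/mo/ — σ1 onset /m/, coda /∅/ ok → phonotactically legal
/tur.taj/ — σ1 onset /t/, coda /r/ ok; σ2 onset /t/, coda /j/ ok → phonotactically legal

/ta.it/, /mo/, /tur.taj/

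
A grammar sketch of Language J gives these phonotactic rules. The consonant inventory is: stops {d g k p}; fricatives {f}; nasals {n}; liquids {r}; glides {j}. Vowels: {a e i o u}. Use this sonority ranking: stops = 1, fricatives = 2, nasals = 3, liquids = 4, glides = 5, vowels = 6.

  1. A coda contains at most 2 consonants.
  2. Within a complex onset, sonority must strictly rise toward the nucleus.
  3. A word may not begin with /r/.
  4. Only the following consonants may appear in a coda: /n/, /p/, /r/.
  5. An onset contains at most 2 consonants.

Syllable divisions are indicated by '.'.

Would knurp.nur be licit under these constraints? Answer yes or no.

yes

knurp.nur — σ1 onset /kn/ (1→3 rises), coda /rp/ (2C) ok; σ2 onset /n/, coda /r/ ok → licit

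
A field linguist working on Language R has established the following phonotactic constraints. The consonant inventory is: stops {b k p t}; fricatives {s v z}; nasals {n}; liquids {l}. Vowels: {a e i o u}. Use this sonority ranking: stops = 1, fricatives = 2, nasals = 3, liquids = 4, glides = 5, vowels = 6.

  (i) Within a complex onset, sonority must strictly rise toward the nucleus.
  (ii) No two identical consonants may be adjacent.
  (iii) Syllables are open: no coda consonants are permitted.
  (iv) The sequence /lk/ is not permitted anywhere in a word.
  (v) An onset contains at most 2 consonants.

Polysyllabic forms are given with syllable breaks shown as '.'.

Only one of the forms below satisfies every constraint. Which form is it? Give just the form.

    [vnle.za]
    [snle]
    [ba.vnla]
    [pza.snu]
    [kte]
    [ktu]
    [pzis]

[pza.snu]

[vnle.za] — violates constraint (v): syllable 1 onset /vnl/ has 3 consonants (> 2) → ill-formed
[snle] — violates constraint (v): syllable 1 onset /snl/ has 3 consonants (> 2) → ill-formed
[ba.vnla] — violates constraint (v): syllable 2 onset /vnl/ has 3 consonants (> 2) → ill-formed
[pza.snu] — σ1 onset /pz/ (1→2 rises), coda /∅/ ok; σ2 onset /sn/ (2→3 rises), coda /∅/ ok → well-formed
[kte] — violates constraint (i): syllable 1 onset /kt/: /k/ (stop, 1) → /t/ (stop, 1) does not rise → ill-formed
[ktu] — violates constraint (i): syllable 1 onset /kt/: /k/ (stop, 1) → /t/ (stop, 1) does not rise → ill-formed
[pzis] — violates constraint (iii): syllable 1 coda /s/ has 1 consonant (> 0) → ill-formed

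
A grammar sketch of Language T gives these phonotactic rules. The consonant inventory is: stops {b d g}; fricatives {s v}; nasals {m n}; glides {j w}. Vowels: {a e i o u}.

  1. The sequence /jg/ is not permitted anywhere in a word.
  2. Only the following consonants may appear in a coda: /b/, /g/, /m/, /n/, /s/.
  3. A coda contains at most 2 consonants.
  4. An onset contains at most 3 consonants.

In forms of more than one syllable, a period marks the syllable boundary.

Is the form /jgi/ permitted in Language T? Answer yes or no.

/jgi/ — violates constraint 1: contains banned sequence /jg/ → not permitted

no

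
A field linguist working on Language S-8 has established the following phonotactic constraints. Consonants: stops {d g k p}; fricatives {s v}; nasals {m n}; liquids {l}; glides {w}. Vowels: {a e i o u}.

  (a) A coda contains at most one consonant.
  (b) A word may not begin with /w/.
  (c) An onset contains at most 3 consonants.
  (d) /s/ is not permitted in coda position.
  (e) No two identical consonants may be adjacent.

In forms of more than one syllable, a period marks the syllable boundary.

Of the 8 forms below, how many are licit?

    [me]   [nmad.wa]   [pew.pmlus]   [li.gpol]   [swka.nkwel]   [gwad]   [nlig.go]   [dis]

[me] — σ1 onset /m/, coda /∅/ ok → licit
[nmad.wa] — σ1 onset /nm/ (2C), coda /d/ ok; σ2 onset /w/, coda /∅/ ok → licit
[pew.pmlus] — violates constraint (d): syllable 2 coda contains /s/ → illicit
[li.gpol] — σ1 onset /l/, coda /∅/ ok; σ2 onset /gp/ (2C), coda /l/ ok → licit
[swka.nkwel] — σ1 onset /swk/ (3C), coda /∅/ ok; σ2 onset /nkw/ (3C), coda /l/ ok → licit
[gwad] — σ1 onset /gw/ (2C), coda /d/ ok → licit
[nlig.go] — violates constraint (e): adjacent identical consonants /gg/ → illicit
[dis] — violates constraint (d): syllable 1 coda contains /s/ → illicit
Licit: [me], [nmad.wa], [li.gpol], [swka.nkwel], [gwad] → 5.

5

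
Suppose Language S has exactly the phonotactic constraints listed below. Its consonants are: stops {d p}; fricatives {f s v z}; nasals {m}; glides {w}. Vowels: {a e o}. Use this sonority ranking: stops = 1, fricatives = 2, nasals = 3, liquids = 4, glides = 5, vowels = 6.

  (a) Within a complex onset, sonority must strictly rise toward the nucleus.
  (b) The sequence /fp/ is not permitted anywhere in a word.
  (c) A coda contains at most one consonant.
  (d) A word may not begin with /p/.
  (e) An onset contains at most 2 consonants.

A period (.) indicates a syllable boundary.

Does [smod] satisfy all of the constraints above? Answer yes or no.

yes

[smod] — σ1 onset /sm/ (2→3 rises), coda /d/ ok → phonotactically legal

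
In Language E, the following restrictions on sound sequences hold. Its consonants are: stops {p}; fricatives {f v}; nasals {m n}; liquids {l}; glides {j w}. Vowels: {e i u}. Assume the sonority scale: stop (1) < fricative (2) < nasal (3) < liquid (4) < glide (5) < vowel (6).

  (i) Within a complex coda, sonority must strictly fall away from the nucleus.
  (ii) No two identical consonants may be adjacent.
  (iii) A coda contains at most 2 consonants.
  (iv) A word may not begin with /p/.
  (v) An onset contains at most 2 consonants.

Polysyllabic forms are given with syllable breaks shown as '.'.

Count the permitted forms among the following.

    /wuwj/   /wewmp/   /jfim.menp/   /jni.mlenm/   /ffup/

/wuwj/ — violates constraint (i): syllable 1 coda /wj/: /w/ (glide, 5) → /j/ (glide, 5) does not fall → not permitted
/wewmp/ — violates constraint (iii): syllable 1 coda /wmp/ has 3 consonants (> 2) → not permitted
/jfim.menp/ — violates constraint (ii): adjacent identical consonants /mm/ → not permitted
/jni.mlenm/ — violates constraint (i): syllable 2 coda /nm/: /n/ (nasal, 3) → /m/ (nasal, 3) does not fall → not permitted
/ffup/ — violates constraint (ii): adjacent identical consonants /ff/ → not permitted
No form is permitted → 0.

0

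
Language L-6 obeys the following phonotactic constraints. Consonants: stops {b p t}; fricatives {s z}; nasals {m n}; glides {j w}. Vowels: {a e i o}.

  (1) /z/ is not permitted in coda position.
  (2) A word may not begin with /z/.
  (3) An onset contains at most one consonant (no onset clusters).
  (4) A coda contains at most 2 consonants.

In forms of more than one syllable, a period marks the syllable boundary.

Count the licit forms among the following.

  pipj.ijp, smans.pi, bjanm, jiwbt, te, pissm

pipj.ijp — σ1 onset /p/, coda /pj/ (2C) ok; σ2 onset /∅/, coda /jp/ (2C) ok → licit
smans.pi — violates constraint 3: syllable 1 onset /sm/ has 2 consonants (> 1) → illicit
bjanm — violates constraint 3: syllable 1 onset /bj/ has 2 consonants (> 1) → illicit
jiwbt — violates constraint 4: syllable 1 coda /wbt/ has 3 consonants (> 2) → illicit
te — σ1 onset /t/, coda /∅/ ok → licit
pissm — violates constraint 4: syllable 1 coda /ssm/ has 3 consonants (> 2) → illicit
Licit: pipj.ijp, te → 2.

2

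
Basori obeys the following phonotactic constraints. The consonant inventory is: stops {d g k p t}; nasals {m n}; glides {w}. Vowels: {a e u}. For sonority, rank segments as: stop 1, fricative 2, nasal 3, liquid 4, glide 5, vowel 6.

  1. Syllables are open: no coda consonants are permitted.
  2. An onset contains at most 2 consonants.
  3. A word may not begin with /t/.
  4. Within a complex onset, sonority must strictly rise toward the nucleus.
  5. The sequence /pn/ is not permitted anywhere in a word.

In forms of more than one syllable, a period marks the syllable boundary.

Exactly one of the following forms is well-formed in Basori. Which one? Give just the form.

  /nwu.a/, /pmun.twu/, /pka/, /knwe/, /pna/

/nwu.a/ — σ1 onset /nw/ (3→5 rises), coda /∅/ ok; σ2 onset /∅/, coda /∅/ ok → well-formed
/pmun.twu/ — violates constraint 1: syllable 1 coda /n/ has 1 consonant (> 0) → ill-formed
/pka/ — violates constraint 4: syllable 1 onset /pk/: /p/ (stop, 1) → /k/ (stop, 1) does not rise → ill-formed
/knwe/ — violates constraint 2: syllable 1 onset /knw/ has 3 consonants (> 2) → ill-formed
/pna/ — violates constraint 5: contains banned sequence /pn/ → ill-formed

/nwu.a/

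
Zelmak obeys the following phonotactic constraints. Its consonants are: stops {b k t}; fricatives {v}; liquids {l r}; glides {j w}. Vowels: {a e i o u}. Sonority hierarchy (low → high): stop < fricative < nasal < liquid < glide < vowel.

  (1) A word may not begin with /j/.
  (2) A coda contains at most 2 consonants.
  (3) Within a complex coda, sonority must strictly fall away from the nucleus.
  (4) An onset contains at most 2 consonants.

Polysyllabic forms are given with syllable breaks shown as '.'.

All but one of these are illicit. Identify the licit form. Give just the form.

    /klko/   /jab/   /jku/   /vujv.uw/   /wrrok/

/klko/ — violates constraint 4: syllable 1 onset /klk/ has 3 consonants (> 2) → illicit
/jab/ — violates constraint 1: word begins with /j/ → illicit
/jku/ — violates constraint 1: word begins with /j/ → illicit
/vujv.uw/ — σ1 onset /v/, coda /jv/ (5→2 falls) ok; σ2 onset /∅/, coda /w/ ok → licit
/wrrok/ — violates constraint 4: syllable 1 onset /wrr/ has 3 consonants (> 2) → illicit

/vujv.uw/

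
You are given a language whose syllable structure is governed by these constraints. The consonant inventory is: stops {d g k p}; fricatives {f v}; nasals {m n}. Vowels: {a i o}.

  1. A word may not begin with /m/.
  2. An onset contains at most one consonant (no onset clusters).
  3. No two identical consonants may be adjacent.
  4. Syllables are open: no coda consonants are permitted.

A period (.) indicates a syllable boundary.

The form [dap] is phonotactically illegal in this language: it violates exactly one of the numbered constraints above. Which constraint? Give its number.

[dap]: syllable 1 coda /p/ has 1 consonant (> 0).
This is a violation of constraint 4: "Syllables are open: no coda consonants are permitted."
The remaining constraints (1, 2, 3) are satisfied.

4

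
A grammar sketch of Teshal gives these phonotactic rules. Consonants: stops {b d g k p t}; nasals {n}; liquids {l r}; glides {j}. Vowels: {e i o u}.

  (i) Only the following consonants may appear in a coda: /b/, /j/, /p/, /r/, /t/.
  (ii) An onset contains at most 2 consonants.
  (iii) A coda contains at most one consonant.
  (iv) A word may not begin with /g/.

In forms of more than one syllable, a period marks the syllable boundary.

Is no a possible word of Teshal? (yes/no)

no — σ1 onset /n/, coda /∅/ ok → phonotactically legal

yes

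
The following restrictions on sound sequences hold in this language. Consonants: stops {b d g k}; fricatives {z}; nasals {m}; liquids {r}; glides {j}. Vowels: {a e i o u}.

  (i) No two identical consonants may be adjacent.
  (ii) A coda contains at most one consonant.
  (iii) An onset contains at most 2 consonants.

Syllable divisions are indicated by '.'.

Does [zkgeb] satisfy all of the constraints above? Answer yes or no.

[zkgeb] — violates constraint (iii): syllable 1 onset /zkg/ has 3 consonants (> 2) → illicit

no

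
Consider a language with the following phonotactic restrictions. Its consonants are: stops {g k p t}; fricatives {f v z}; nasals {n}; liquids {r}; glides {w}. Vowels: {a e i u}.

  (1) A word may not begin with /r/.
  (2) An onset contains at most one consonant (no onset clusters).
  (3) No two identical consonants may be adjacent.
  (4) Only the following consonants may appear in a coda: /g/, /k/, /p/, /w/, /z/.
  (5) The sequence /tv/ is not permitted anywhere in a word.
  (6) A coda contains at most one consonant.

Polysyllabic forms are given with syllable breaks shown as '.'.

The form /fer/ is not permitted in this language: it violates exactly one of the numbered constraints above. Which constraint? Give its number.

/fer/: syllable 1 coda contains /r/, which is not a licensed coda consonant.
This is a violation of constraint 4: "Only the following consonants may appear in a coda: /g/, /k/, /p/, /w/, /z/."
The remaining constraints (1, 2, 3, 5, 6) are satisfied.

4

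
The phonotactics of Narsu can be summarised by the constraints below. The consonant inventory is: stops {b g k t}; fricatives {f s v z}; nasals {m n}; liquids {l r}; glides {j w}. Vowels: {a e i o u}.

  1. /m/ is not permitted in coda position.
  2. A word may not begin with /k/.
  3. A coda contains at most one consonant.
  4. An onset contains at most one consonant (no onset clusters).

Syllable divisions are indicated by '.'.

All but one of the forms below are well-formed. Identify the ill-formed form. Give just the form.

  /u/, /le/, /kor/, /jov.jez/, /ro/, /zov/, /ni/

/kor/

/u/ — σ1 onset /∅/, coda /∅/ ok → well-formed
/le/ — σ1 onset /l/, coda /∅/ ok → well-formed
/kor/ — violates constraint 2: word begins with /k/ → ill-formed
/jov.jez/ — σ1 onset /j/, coda /v/ ok; σ2 onset /j/, coda /z/ ok → well-formed
/ro/ — σ1 onset /r/, coda /∅/ ok → well-formed
/zov/ — σ1 onset /z/, coda /v/ ok → well-formed
/ni/ — σ1 onset /n/, coda /∅/ ok → well-formed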